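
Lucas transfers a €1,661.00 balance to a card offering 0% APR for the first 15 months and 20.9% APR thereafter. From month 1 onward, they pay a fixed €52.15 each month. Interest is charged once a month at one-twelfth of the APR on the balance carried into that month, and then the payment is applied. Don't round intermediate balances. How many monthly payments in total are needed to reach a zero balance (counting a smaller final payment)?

36 months

Promo months 1–15 at r₀ = 0%/12 = 0; months 16+ at r₁ = 20.9%/12 = 0.0174167.
After month 15 (no interest yet): B = €1,661.00 − 15·€52.15 = €878.75.
Then at r₁ with €52.15/mo: n₂ = −ln(1 − r₁·B/P)/ln(1+r₁) ≈ 20.12 → 21 more payments.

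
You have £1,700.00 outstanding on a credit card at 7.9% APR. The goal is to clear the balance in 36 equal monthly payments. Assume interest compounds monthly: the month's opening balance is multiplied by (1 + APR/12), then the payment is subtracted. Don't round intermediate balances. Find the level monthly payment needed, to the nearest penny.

Monthly rate r = 7.9%/12 = 0.658333% = 0.00658333.
Level-payment amortization: P = B₀·r / (1 − (1+r)^(−n)) = 1700.00·0.00658333 / (1 − 1.00658^(−36)).
Denominator 1 − (1+r)^(−36) = 0.21039565.
P = 11.1917 / 0.21039565 ≈ 53.19.

£53.19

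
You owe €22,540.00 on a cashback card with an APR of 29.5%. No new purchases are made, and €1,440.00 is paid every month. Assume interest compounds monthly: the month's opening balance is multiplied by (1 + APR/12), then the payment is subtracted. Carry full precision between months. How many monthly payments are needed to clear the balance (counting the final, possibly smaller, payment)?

Monthly rate r = 29.5%/12 = 2.45833% = 0.0245833.
Recurrence: B ← B·(1+r) − €1,440.00.
Month 1: interest €554.11; balance after payment €21,654.11.
Month 2: interest €532.33; balance after payment €20,746.44.
Closed form: n = −ln(1 − rB₀/P)/ln(1+r) = −ln(0.6152)/ln(1.02458) ≈ 20.003, so the balance reaches zero during payment 21.

21 payments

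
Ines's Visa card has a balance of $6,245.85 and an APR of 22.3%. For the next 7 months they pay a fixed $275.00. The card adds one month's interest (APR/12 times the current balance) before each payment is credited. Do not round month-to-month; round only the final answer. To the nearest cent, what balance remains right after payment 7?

$5,069.35

Monthly rate r = 22.3%/12 = 1.85833% = 0.0185833.
Each month: B ← B·(1+r) − $275.00.
Month 1: interest $116.07; balance after payment $6,086.92.
Month 2: interest $113.12; balance after payment $5,925.03.
Month 3: interest $110.11; balance after payment $5,760.14.
Month 4: interest $107.04; balance after payment $5,592.18.
Month 5: interest $103.92; balance after payment $5,421.10.
Month 6: interest $100.74; balance after payment $5,246.85.
Month 7: interest $97.50; balance after payment $5,069.35.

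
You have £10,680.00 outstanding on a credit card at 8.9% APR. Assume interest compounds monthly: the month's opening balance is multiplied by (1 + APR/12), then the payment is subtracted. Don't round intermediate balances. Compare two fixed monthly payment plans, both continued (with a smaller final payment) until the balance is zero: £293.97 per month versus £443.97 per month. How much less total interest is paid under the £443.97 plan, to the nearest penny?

Monthly rate r = 8.9%/12 = 0.741667% = 0.00741667.
At £293.97/mo: n = ⌈−ln(1 − rB₀/P)/ln(1+r)⌉ = 43 payments (last £143.73); total interest = total paid − £10,680.00 = £1,810.47.
At £443.97/mo: 27 payments (last £264.50); total interest £1,127.72.
Interest saved = £1,810.47 − £1,127.72 = £682.75.

£682.75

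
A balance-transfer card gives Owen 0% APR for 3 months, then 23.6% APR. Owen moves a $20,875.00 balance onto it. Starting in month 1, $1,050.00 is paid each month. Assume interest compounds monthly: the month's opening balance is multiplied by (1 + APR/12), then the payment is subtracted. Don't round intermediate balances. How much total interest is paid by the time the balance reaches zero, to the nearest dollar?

$4,029

Promo months 1–3 at r₀ = 0%/12 = 0; months 4+ at r₁ = 23.6%/12 = 0.0196667.
After month 3 (no interest yet): B = $20,875.00 − 3·$1,050.00 = $17,725.00.
Then at r₁ with $1,050.00/mo: n₂ = −ln(1 − r₁·B/P)/ln(1+r₁) ≈ 20.72 → 21 more payments.
Total paid = 23·$1,050.00 + $753.61 = $24,903.61; interest = $24,903.61 − $20,875.00 = $4,028.61.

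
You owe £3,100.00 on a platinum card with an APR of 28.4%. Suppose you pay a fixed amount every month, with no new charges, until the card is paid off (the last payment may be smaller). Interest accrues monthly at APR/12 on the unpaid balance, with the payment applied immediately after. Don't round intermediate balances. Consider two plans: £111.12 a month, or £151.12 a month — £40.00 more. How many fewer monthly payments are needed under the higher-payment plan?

Monthly rate r = 28.4%/12 = 2.36667% = 0.0236667.
At £111.12/mo: n = ⌈−ln(1 − rB₀/P)/ln(1+r)⌉ = 47 payments (last £17.05); total interest = total paid − £3,100.00 = £2,028.57.
At £151.12/mo: 29 payments (last £62.36); total interest £1,193.72.
Payments saved = 47 − 29 = 18.

18 fewer payments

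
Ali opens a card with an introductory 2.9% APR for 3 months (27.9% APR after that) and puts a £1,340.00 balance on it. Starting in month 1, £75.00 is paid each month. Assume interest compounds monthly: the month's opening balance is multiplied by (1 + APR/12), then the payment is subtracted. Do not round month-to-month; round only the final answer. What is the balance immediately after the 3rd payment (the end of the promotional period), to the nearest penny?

£1,124.19

Promo months 1–3 at r₀ = 2.9%/12 = 0.00241667; months 4+ at r₁ = 27.9%/12 = 0.02325.
After month 3: iterate B ← B·(1+r₀) − £75.00 for 3 months → £1,124.19.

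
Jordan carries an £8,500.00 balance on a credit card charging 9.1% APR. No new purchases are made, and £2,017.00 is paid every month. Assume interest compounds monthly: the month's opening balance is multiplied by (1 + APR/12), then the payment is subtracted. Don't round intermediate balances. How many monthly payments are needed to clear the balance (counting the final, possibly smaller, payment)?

Monthly rate r = 9.1%/12 = 0.758333% = 0.00758333.
Recurrence: B ← B·(1+r) − £2,017.00.
Month 1: interest £64.46; balance after payment £6,547.46.
Month 2: interest £49.65; balance after payment £4,580.11.
Month 3: interest £34.73; balance after payment £2,597.84.
Month 4: interest £19.70; balance after payment £600.54.
Month 5: interest £4.55; balance after payment £0.00.

5 payments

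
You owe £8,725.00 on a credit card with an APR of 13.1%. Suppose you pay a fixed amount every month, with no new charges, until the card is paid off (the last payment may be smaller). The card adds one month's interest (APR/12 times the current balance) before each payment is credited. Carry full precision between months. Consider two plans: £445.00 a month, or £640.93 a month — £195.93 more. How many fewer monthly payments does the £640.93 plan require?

Monthly rate r = 13.1%/12 = 1.09167% = 0.0109167.
At £445.00/mo: n = ⌈−ln(1 − rB₀/P)/ln(1+r)⌉ = 23 payments (last £81.70); total interest = total paid − £8,725.00 = £1,146.70.
At £640.93/mo: 15 payments (last £524.63); total interest £772.65.
Payments saved = 23 − 15 = 8.

8 fewer payments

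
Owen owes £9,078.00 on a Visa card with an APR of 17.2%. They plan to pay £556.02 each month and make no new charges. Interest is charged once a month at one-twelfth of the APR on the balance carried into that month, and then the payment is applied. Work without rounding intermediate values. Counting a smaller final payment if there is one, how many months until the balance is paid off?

19 payments

Monthly rate r = 17.2%/12 = 1.43333% = 0.0143333.
Recurrence: B ← B·(1+r) − £556.02.
Month 1: interest £130.12; balance after payment £8,652.10.
Month 2: interest £124.01; balance after payment £8,220.09.
Closed form: n = −ln(1 − rB₀/P)/ln(1+r) = −ln(0.76598)/ln(1.01433) ≈ 18.733, so the balance reaches zero during payment 19.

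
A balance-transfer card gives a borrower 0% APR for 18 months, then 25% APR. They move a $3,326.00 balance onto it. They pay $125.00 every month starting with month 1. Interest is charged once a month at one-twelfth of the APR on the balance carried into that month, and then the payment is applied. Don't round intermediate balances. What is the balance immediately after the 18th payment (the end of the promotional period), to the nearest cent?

$1,076.00

Promo months 1–18 at r₀ = 0%/12 = 0; months 19+ at r₁ = 25%/12 = 0.0208333.
After month 18 (no interest yet): B = $3,326.00 − 18·$125.00 = $1,076.00.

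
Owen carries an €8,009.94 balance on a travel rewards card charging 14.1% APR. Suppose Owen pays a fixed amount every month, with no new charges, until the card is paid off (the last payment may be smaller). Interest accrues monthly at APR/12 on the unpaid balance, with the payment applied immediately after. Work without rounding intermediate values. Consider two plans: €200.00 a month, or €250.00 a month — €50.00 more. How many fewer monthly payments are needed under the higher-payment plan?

Monthly rate r = 14.1%/12 = 1.175% = 0.01175.
At €200.00/mo: n = ⌈−ln(1 − rB₀/P)/ln(1+r)⌉ = 55 payments (last €88.97); total interest = total paid − €8,009.94 = €2,879.03.
At €250.00/mo: 41 payments (last €109.37); total interest €2,099.43.
Payments saved = 55 − 41 = 14.

14 fewer payments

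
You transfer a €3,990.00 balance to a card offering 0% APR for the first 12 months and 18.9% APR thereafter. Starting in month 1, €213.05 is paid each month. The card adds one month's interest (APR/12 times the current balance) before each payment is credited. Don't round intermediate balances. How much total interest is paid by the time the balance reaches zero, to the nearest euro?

€94

Promo months 1–12 at r₀ = 0%/12 = 0; months 13+ at r₁ = 18.9%/12 = 0.01575.
After month 12 (no interest yet): B = €3,990.00 − 12·€213.05 = €1,433.40.
Then at r₁ with €213.05/mo: n₂ = −ln(1 − r₁·B/P)/ln(1+r₁) ≈ 7.17 → 8 more payments.
Total paid = 19·€213.05 + €35.96 = €4,083.91; interest = €4,083.91 − €3,990.00 = €93.91.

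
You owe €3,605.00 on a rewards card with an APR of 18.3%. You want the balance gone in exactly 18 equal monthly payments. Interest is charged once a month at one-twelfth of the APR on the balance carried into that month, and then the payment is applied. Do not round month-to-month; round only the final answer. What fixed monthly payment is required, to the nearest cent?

€230.54

Monthly rate r = 18.3%/12 = 1.525% = 0.01525.
Level-payment amortization: P = B₀·r / (1 − (1+r)^(−n)) = 3605.00·0.01525 / (1 − 1.01525^(−18)).
Denominator 1 − (1+r)^(−18) = 0.238471725.
P = 54.9763 / 0.238471725 ≈ 230.54.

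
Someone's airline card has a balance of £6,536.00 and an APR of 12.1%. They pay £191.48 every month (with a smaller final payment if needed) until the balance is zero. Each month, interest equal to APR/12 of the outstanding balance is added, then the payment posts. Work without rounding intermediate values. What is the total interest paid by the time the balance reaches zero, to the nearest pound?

£1,516

Monthly rate r = 12.1%/12 = 1.00833% = 0.0100833.
Payoff takes n = ⌈−ln(1 − rB₀/P)/ln(1+r)⌉ = ⌈42.050⌉ = 43 payments; the last is £9.56.
Total paid = 42·£191.48 + £9.56 = £8,051.72.
Total interest = total paid − principal = £8,051.72 − £6,536.00 = £1,515.72.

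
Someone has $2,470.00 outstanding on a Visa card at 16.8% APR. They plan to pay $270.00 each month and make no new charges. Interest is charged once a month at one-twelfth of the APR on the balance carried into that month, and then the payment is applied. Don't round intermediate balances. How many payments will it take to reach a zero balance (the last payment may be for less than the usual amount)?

Monthly rate r = 16.8%/12 = 1.4% = 0.014.
Recurrence: B ← B·(1+r) − $270.00.
Month 1: interest $34.58; balance after payment $2,234.58.
Month 2: interest $31.28; balance after payment $1,995.86.
Closed form: n = −ln(1 − rB₀/P)/ln(1+r) = −ln(0.87193)/ln(1.014) ≈ 9.858, so the balance reaches zero during payment 10.

10 months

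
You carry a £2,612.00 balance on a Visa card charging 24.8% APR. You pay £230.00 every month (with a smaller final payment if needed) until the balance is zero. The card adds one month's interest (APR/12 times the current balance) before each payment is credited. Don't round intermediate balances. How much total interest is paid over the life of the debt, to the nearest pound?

£396

Monthly rate r = 24.8%/12 = 2.06667% = 0.0206667.
Payoff takes n = ⌈−ln(1 − rB₀/P)/ln(1+r)⌉ = ⌈13.076⌉ = 14 payments; the last is £17.72.
Total paid = 13·£230.00 + £17.72 = £3,007.72.
Total interest = total paid − principal = £3,007.72 − £2,612.00 = £395.72.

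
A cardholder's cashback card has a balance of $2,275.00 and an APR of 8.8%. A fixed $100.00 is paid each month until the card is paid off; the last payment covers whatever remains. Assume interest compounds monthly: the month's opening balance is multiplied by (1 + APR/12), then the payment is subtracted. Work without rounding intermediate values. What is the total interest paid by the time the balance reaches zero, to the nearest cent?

$223.05

Monthly rate r = 8.8%/12 = 0.733333% = 0.00733333.
Payoff takes n = ⌈−ln(1 − rB₀/P)/ln(1+r)⌉ = ⌈24.980⌉ = 25 payments; the last is $98.05.
Total paid = 24·$100.00 + $98.05 = $2,498.05.
Total interest = total paid − principal = $2,498.05 − $2,275.00 = $223.05.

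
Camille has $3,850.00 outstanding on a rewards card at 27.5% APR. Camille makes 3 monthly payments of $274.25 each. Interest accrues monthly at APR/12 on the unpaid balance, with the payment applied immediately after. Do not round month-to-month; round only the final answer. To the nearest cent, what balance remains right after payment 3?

$3,279.05

Monthly rate r = 27.5%/12 = 2.29167% = 0.0229167.
Each month: B ← B·(1+r) − $274.25.
Month 1: interest $88.23; balance after payment $3,663.98.
Month 2: interest $83.97; balance after payment $3,473.70.
Month 3: interest $79.61; balance after payment $3,279.05.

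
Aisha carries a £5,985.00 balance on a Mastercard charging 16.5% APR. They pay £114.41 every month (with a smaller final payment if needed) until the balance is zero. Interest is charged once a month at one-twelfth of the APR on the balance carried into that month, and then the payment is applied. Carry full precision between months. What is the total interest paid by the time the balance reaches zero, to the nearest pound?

Monthly rate r = 16.5%/12 = 1.375% = 0.01375.
Payoff takes n = ⌈−ln(1 − rB₀/P)/ln(1+r)⌉ = ⌈93.028⌉ = 94 payments; the last is £3.27.
Total paid = 93·£114.41 + £3.27 = £10,643.40.
Total interest = total paid − principal = £10,643.40 − £5,985.00 = £4,658.40.

£4,658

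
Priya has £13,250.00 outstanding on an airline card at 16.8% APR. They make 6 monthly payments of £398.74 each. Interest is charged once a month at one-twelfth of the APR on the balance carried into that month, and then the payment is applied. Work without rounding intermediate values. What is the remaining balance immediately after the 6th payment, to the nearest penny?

Monthly rate r = 16.8%/12 = 1.4% = 0.014.
Each month: B ← B·(1+r) − £398.74.
Month 1: interest £185.50; balance after payment £13,036.76.
Month 2: interest £182.51; balance after payment £12,820.53.
Month 3: interest £179.49; balance after payment £12,601.28.
Month 4: interest £176.42; balance after payment £12,378.96.
Month 5: interest £173.31; balance after payment £12,153.53.
Month 6: interest £170.15; balance after payment £11,924.93.

£11,924.93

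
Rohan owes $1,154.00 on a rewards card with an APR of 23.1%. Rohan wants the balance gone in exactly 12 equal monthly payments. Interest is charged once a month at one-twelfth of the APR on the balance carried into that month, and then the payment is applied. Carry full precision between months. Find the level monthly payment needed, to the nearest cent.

$108.62

Monthly rate r = 23.1%/12 = 1.925% = 0.01925.
Level-payment amortization: P = B₀·r / (1 − (1+r)^(−n)) = 1154.00·0.01925 / (1 − 1.01925^(−12)).
Denominator 1 − (1+r)^(−12) = 0.204516166.
P = 22.2145 / 0.204516166 ≈ 108.62.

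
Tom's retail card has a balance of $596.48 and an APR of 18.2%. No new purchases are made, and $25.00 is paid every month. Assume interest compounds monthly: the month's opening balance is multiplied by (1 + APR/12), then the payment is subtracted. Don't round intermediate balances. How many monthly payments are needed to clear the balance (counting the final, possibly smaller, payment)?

30 payments

Monthly rate r = 18.2%/12 = 1.51667% = 0.0151667.
Recurrence: B ← B·(1+r) − $25.00.
Month 1: interest $9.05; balance after payment $580.53.
Month 2: interest $8.80; balance after payment $564.33.
Closed form: n = −ln(1 − rB₀/P)/ln(1+r) = −ln(0.63814)/ln(1.01517) ≈ 29.842, so the balance reaches zero during payment 30.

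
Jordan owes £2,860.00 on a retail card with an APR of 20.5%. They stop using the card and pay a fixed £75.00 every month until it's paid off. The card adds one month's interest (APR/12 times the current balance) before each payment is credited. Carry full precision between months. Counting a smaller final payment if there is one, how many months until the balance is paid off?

63 months

Monthly rate r = 20.5%/12 = 1.70833% = 0.0170833.
Recurrence: B ← B·(1+r) − £75.00.
Month 1: interest £48.86; balance after payment £2,833.86.
Month 2: interest £48.41; balance after payment £2,807.27.
Closed form: n = −ln(1 − rB₀/P)/ln(1+r) = −ln(0.34856)/ln(1.01708) ≈ 62.221, so the balance reaches zero during payment 63.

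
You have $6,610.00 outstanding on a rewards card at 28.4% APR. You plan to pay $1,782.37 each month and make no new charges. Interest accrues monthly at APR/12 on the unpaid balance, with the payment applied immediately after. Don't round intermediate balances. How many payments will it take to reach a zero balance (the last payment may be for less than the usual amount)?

4 months

Monthly rate r = 28.4%/12 = 2.36667% = 0.0236667.
Recurrence: B ← B·(1+r) − $1,782.37.
Month 1: interest $156.44; balance after payment $4,984.07.
Month 2: interest $117.96; balance after payment $3,319.65.
Month 3: interest $78.57; balance after payment $1,615.85.
Month 4: interest $38.24; balance after payment $0.00.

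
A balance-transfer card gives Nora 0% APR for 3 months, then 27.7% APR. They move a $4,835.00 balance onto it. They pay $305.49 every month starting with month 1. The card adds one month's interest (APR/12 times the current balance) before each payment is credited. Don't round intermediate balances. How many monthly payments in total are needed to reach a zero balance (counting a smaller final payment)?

19 months

Promo months 1–3 at r₀ = 0%/12 = 0; months 4+ at r₁ = 27.7%/12 = 0.0230833.
After month 3 (no interest yet): B = $4,835.00 − 3·$305.49 = $3,918.53.
Then at r₁ with $305.49/mo: n₂ = −ln(1 − r₁·B/P)/ln(1+r₁) ≈ 15.39 → 16 more payments.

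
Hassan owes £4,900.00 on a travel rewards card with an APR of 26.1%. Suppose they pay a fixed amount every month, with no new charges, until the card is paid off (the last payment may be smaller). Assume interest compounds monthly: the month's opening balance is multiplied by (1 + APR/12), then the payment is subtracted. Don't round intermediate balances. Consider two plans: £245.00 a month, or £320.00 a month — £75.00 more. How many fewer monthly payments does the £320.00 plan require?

Monthly rate r = 26.1%/12 = 2.175% = 0.02175.
At £245.00/mo: n = ⌈−ln(1 − rB₀/P)/ln(1+r)⌉ = 27 payments (last £131.50); total interest = total paid − £4,900.00 = £1,601.50.
At £320.00/mo: 19 payments (last £264.21); total interest £1,124.21.
Payments saved = 27 − 19 = 8.

8 fewer payments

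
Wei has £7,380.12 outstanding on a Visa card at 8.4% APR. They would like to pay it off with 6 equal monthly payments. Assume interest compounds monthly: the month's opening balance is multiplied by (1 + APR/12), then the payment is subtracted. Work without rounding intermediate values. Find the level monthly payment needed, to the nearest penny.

£1,260.33

Monthly rate r = 8.4%/12 = 0.7% = 0.007.
Level-payment amortization: P = B₀·r / (1 − (1+r)^(−n)) = 7380.12·0.007 / (1 − 1.007^(−6)).
Denominator 1 − (1+r)^(−6) = 0.0409899097.
P = 51.6608 / 0.0409899097 ≈ 1260.33.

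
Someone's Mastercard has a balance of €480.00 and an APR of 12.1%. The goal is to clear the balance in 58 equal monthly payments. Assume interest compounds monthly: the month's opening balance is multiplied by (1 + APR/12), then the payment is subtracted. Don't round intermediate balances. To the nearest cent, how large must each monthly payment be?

Monthly rate r = 12.1%/12 = 1.00833% = 0.0100833.
Level-payment amortization: P = B₀·r / (1 − (1+r)^(−n)) = 480.00·0.0100833 / (1 − 1.01008^(−58)).
Denominator 1 − (1+r)^(−58) = 0.441166929.
P = 4.84 / 0.441166929 ≈ 10.97.

€10.97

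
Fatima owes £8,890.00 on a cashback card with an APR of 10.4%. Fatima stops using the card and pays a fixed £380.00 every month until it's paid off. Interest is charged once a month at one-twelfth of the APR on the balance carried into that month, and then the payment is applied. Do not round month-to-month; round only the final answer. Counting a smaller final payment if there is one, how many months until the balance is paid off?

Monthly rate r = 10.4%/12 = 0.866667% = 0.00866667.
Recurrence: B ← B·(1+r) − £380.00.
Month 1: interest £77.05; balance after payment £8,587.05.
Month 2: interest £74.42; balance after payment £8,281.47.
Closed form: n = −ln(1 − rB₀/P)/ln(1+r) = −ln(0.79725)/ln(1.00867) ≈ 26.258, so the balance reaches zero during payment 27.

27 months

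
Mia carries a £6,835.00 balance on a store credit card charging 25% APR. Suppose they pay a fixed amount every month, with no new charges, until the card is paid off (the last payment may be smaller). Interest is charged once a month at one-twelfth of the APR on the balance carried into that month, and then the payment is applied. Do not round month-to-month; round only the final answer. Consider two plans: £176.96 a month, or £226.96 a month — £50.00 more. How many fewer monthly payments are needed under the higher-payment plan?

32 fewer payments

Monthly rate r = 25%/12 = 2.08333% = 0.0208333.
At £176.96/mo: n = ⌈−ln(1 − rB₀/P)/ln(1+r)⌉ = 80 payments (last £36.19); total interest = total paid − £6,835.00 = £7,181.03.
At £226.96/mo: 48 payments (last £200.10); total interest £4,032.22.
Payments saved = 80 − 48 = 32.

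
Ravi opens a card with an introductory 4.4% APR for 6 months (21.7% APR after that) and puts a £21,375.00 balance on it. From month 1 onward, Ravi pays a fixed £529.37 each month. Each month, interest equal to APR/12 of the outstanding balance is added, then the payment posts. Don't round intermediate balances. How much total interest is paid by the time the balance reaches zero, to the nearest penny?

Promo months 1–6 at r₀ = 4.4%/12 = 0.00366667; months 7+ at r₁ = 21.7%/12 = 0.0180833.
After month 6: iterate B ← B·(1+r₀) − £529.37 for 6 months → £18,644.10.
Then at r₁ with £529.37/mo: n₂ = −ln(1 − r₁·B/P)/ln(1+r₁) ≈ 56.53 → 57 more payments.
Total paid = 62·£529.37 + £279.28 = £33,100.22; interest = £33,100.22 − £21,375.00 = £11,725.22.

£11,725.22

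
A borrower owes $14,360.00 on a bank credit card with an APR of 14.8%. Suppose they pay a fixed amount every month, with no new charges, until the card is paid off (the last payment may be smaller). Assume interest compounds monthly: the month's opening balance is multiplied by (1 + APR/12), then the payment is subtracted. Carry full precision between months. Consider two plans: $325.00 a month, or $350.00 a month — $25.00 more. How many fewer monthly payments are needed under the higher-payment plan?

Monthly rate r = 14.8%/12 = 1.23333% = 0.0123333.
At $325.00/mo: n = ⌈−ln(1 − rB₀/P)/ln(1+r)⌉ = 65 payments (last $75.35); total interest = total paid − $14,360.00 = $6,515.35.
At $350.00/mo: 58 payments (last $187.79); total interest $5,777.79.
Payments saved = 65 − 58 = 7.

7 fewer payments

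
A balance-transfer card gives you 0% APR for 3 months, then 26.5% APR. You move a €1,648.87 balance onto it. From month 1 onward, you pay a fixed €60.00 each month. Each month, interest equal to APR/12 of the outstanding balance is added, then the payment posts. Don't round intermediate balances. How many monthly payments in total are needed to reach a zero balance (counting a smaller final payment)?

39 payments

Promo months 1–3 at r₀ = 0%/12 = 0; months 4+ at r₁ = 26.5%/12 = 0.0220833.
After month 3 (no interest yet): B = €1,648.87 − 3·€60.00 = €1,468.87.
Then at r₁ with €60.00/mo: n₂ = −ln(1 − r₁·B/P)/ln(1+r₁) ≈ 35.61 → 36 more payments.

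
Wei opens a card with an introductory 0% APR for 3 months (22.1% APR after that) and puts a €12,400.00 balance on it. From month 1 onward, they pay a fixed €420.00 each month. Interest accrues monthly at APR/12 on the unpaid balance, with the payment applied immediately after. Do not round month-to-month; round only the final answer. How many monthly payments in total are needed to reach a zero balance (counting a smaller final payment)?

40 months

Promo months 1–3 at r₀ = 0%/12 = 0; months 4+ at r₁ = 22.1%/12 = 0.0184167.
After month 3 (no interest yet): B = €12,400.00 − 3·€420.00 = €11,140.00.
Then at r₁ with €420.00/mo: n₂ = −ln(1 − r₁·B/P)/ln(1+r₁) ≈ 36.73 → 37 more payments.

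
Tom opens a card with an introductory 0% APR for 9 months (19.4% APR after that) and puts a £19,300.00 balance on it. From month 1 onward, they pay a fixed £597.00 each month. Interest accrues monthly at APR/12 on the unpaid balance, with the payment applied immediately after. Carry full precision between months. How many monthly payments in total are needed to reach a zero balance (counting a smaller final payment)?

39 months

Promo months 1–9 at r₀ = 0%/12 = 0; months 10+ at r₁ = 19.4%/12 = 0.0161667.
After month 9 (no interest yet): B = £19,300.00 − 9·£597.00 = £13,927.00.
Then at r₁ with £597.00/mo: n₂ = −ln(1 − r₁·B/P)/ln(1+r₁) ≈ 29.52 → 30 more payments.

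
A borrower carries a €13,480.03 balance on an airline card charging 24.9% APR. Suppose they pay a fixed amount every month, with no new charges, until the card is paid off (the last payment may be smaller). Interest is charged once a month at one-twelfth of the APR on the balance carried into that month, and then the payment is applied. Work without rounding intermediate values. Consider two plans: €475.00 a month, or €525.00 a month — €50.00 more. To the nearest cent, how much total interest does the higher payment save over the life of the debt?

€1,105.59

Monthly rate r = 24.9%/12 = 2.075% = 0.02075.
At €475.00/mo: n = ⌈−ln(1 − rB₀/P)/ln(1+r)⌉ = 44 payments (last €133.12); total interest = total paid − €13,480.03 = €7,078.09.
At €525.00/mo: 38 payments (last €27.53); total interest €5,972.50.
Interest saved = €7,078.09 − €5,972.50 = €1,105.59.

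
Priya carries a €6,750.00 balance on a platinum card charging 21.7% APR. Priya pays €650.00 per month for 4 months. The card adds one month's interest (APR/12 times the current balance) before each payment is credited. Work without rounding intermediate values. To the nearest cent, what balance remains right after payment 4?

€4,580.28

Monthly rate r = 21.7%/12 = 1.80833% = 0.0180833.
Each month: B ← B·(1+r) − €650.00.
Month 1: interest €122.06; balance after payment €6,222.06.
Month 2: interest €112.52; balance after payment €5,684.58.
Month 3: interest €102.80; balance after payment €5,137.37.
Month 4: interest €92.90; balance after payment €4,580.28.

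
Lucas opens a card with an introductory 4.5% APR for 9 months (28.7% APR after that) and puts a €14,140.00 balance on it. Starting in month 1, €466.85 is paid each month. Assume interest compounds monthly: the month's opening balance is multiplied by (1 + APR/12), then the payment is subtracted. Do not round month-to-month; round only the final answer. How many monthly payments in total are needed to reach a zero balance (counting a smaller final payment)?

Promo months 1–9 at r₀ = 4.5%/12 = 0.00375; months 10+ at r₁ = 28.7%/12 = 0.0239167.
After month 9: iterate B ← B·(1+r₀) − €466.85 for 9 months → €10,359.22.
Then at r₁ with €466.85/mo: n₂ = −ln(1 − r₁·B/P)/ln(1+r₁) ≈ 32.01 → 33 more payments.

42 months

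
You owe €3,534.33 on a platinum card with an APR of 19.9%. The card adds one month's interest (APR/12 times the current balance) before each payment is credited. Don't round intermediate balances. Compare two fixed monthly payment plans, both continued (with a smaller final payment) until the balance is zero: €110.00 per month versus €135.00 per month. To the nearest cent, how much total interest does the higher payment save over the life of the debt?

€415.93

Monthly rate r = 19.9%/12 = 1.65833% = 0.0165833.
At €110.00/mo: n = ⌈−ln(1 − rB₀/P)/ln(1+r)⌉ = 47 payments (last €30.13); total interest = total paid − €3,534.33 = €1,555.80.
At €135.00/mo: 35 payments (last €84.20); total interest €1,139.87.
Interest saved = €1,555.80 − €1,139.87 = €415.93.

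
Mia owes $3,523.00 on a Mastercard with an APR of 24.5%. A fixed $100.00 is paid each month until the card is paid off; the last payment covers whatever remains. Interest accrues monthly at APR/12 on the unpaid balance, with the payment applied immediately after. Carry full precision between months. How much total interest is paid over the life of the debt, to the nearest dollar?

$2,763

Monthly rate r = 24.5%/12 = 2.04167% = 0.0204167.
Payoff takes n = ⌈−ln(1 − rB₀/P)/ln(1+r)⌉ = ⌈62.856⌉ = 63 payments; the last is $85.77.
Total paid = 62·$100.00 + $85.77 = $6,285.77.
Total interest = total paid − principal = $6,285.77 − $3,523.00 = $2,762.77.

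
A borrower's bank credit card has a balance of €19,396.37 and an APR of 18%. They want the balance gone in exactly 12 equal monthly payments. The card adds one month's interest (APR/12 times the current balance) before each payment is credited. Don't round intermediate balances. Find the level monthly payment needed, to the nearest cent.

Monthly rate r = 18%/12 = 1.5% = 0.015.
Level-payment amortization: P = B₀·r / (1 − (1+r)^(−n)) = 19396.37·0.015 / (1 − 1.015^(−12)).
Denominator 1 − (1+r)^(−12) = 0.163612578.
P = 290.946 / 0.163612578 ≈ 1778.26.

€1,778.26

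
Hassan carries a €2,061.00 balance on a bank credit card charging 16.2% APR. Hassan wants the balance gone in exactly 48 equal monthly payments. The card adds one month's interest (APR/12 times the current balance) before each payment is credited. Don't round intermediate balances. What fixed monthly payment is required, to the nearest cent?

Monthly rate r = 16.2%/12 = 1.35% = 0.0135.
Level-payment amortization: P = B₀·r / (1 − (1+r)^(−n)) = 2061.00·0.0135 / (1 − 1.0135^(−48)).
Denominator 1 − (1+r)^(−48) = 0.474636551.
P = 27.8235 / 0.474636551 ≈ 58.62.

€58.62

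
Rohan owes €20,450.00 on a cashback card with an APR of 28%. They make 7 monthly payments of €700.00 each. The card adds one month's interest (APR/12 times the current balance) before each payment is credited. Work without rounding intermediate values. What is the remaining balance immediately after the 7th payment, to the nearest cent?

Monthly rate r = 28%/12 = 2.33333% = 0.0233333.
Each month: B ← B·(1+r) − €700.00.
Month 1: interest €477.17; balance after payment €20,227.17.
Month 2: interest €471.97; balance after payment €19,999.13.
Month 3: interest €466.65; balance after payment €19,765.78.
Month 4: interest €461.20; balance after payment €19,526.98.
Month 5: interest €455.63; balance after payment €19,282.61.
Month 6: interest €449.93; balance after payment €19,032.54.
Month 7: interest €444.09; balance after payment €18,776.63.

€18,776.63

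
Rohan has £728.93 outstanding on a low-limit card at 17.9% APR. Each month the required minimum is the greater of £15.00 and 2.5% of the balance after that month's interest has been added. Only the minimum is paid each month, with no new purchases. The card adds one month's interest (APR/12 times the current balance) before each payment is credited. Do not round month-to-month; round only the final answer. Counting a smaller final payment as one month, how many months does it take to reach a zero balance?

Monthly rate r = 17.9%/12 = 1.49167% = 0.0149167.
While 2.5% of the post-interest balance exceeds £15.00, each month B ← (B·(1+r))·(1 − 0.025), i.e. B shrinks by the factor (1+r)·0.975 = 0.98954.
This holds for months 1–20. Entering month 21 the balance is £590.73; 2.5% of the post-interest balance is now below £15.00, so the flat £15.00 minimum applies from here.
From month 21 a fixed £15.00 at rate r clears £590.73 in 60 more payments. Total: 20 + 60 = 80 months.

80 months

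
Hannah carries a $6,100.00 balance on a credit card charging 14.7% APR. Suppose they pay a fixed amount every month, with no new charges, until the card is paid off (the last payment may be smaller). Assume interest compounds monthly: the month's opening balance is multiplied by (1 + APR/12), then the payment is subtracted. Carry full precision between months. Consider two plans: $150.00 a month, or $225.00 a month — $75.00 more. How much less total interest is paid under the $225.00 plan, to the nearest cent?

$1,035.35

Monthly rate r = 14.7%/12 = 1.225% = 0.01225.
At $150.00/mo: n = ⌈−ln(1 − rB₀/P)/ln(1+r)⌉ = 57 payments (last $94.52); total interest = total paid − $6,100.00 = $2,394.52.
At $225.00/mo: 34 payments (last $34.17); total interest $1,359.17.
Interest saved = $2,394.52 − $1,359.17 = $1,035.35.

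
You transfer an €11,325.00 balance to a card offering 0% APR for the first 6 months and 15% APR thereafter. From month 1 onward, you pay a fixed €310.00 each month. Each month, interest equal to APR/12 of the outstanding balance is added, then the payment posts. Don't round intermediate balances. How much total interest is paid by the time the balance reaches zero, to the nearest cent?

Promo months 1–6 at r₀ = 0%/12 = 0; months 7+ at r₁ = 15%/12 = 0.0125.
After month 6 (no interest yet): B = €11,325.00 − 6·€310.00 = €9,465.00.
Then at r₁ with €310.00/mo: n₂ = −ln(1 − r₁·B/P)/ln(1+r₁) ≈ 38.70 → 39 more payments.
Total paid = 44·€310.00 + €216.27 = €13,856.27; interest = €13,856.27 − €11,325.00 = €2,531.27.

€2,531.27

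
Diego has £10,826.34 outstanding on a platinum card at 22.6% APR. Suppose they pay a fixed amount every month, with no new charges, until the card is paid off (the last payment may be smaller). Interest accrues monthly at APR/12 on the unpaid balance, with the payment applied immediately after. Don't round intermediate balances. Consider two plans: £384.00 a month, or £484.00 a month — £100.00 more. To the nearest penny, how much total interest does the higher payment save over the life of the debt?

Monthly rate r = 22.6%/12 = 1.88333% = 0.0188333.
At £384.00/mo: n = ⌈−ln(1 − rB₀/P)/ln(1+r)⌉ = 41 payments (last £222.76); total interest = total paid − £10,826.34 = £4,756.42.
At £484.00/mo: 30 payments (last £152.38); total interest £3,362.04.
Interest saved = £4,756.42 − £3,362.04 = £1,394.38.

£1,394.38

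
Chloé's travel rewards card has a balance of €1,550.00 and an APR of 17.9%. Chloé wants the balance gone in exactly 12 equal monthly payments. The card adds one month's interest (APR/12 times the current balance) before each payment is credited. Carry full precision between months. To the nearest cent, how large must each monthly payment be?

Monthly rate r = 17.9%/12 = 1.49167% = 0.0149167.
Level-payment amortization: P = B₀·r / (1 − (1+r)^(−n)) = 1550.00·0.0149167 / (1 − 1.01492^(−12)).
Denominator 1 − (1+r)^(−12) = 0.162788111.
P = 23.1208 / 0.162788111 ≈ 142.03.

€142.03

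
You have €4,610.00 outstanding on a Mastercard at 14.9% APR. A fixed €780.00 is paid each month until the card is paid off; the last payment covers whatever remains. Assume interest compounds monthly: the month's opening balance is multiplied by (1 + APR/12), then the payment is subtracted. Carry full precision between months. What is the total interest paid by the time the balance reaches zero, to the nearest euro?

Monthly rate r = 14.9%/12 = 1.24167% = 0.0124167.
Payoff takes n = ⌈−ln(1 − rB₀/P)/ln(1+r)⌉ = ⌈6.176⌉ = 7 payments; the last is €138.28.
Total paid = 6·€780.00 + €138.28 = €4,818.28.
Total interest = total paid − principal = €4,818.28 − €4,610.00 = €208.28.

€208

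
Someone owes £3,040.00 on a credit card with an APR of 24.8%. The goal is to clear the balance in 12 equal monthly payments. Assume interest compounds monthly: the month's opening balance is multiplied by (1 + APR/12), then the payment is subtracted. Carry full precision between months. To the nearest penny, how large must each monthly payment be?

Monthly rate r = 24.8%/12 = 2.06667% = 0.0206667.
Level-payment amortization: P = B₀·r / (1 − (1+r)^(−n)) = 3040.00·0.0206667 / (1 − 1.02067^(−12)).
Denominator 1 − (1+r)^(−12) = 0.217664892.
P = 62.8267 / 0.217664892 ≈ 288.64.

£288.64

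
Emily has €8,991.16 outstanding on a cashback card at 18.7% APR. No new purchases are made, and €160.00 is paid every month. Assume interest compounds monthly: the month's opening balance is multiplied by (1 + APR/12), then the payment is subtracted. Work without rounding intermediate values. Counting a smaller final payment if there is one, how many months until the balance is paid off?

135 payments

Monthly rate r = 18.7%/12 = 1.55833% = 0.0155833.
Recurrence: B ← B·(1+r) − €160.00.
Month 1: interest €140.11; balance after payment €8,971.27.
Month 2: interest €139.80; balance after payment €8,951.07.
Closed form: n = −ln(1 − rB₀/P)/ln(1+r) = −ln(0.1243)/ln(1.01558) ≈ 134.841, so the balance reaches zero during payment 135.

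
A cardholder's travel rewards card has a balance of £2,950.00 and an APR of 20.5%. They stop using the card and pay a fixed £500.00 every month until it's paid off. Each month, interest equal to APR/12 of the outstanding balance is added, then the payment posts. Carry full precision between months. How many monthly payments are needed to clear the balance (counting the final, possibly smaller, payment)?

Monthly rate r = 20.5%/12 = 1.70833% = 0.0170833.
Recurrence: B ← B·(1+r) − £500.00.
Month 1: interest £50.40; balance after payment £2,500.40.
Month 2: interest £42.72; balance after payment £2,043.11.
Closed form: n = −ln(1 − rB₀/P)/ln(1+r) = −ln(0.89921)/ln(1.01708) ≈ 6.272, so the balance reaches zero during payment 7.

7 payments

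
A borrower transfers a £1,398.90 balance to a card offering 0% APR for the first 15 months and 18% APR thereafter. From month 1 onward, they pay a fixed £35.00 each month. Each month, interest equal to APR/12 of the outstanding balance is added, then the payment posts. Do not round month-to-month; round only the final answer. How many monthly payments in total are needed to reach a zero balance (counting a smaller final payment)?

Promo months 1–15 at r₀ = 0%/12 = 0; months 16+ at r₁ = 18%/12 = 0.015.
After month 15 (no interest yet): B = £1,398.90 − 15·£35.00 = £873.90.
Then at r₁ with £35.00/mo: n₂ = −ln(1 − r₁·B/P)/ln(1+r₁) ≈ 31.52 → 32 more payments.

47 months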